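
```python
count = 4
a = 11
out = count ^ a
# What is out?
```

Trace:
`count = 4` → count = 4
`a = 11` → a = 11
`out = count ^ a` → out = 15
So out = 15

Answer: 15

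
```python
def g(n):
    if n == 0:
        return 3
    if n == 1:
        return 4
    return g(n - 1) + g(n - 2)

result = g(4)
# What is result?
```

Build up from base cases: g(0)=3, g(1)=4, g(2)=7, g(3)=11, g(4)=18

Answer: 18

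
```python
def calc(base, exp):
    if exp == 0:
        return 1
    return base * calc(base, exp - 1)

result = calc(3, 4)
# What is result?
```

calc(3, 4) = 3 * 3 * 3 * 3 = 81

Answer: 81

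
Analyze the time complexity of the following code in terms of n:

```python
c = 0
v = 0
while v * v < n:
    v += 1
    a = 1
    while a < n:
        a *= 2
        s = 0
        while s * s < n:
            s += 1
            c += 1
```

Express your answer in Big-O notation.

Each loop level contributes: √n × log n × √n. Multiplying the contributions gives O(n log n).

Answer: O(n log n)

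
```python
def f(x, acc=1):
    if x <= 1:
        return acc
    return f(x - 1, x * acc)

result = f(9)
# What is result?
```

Accumulator trace (n, acc): (9, 1) -> (8, 9) -> (7, 72) -> (6, 504) -> (5, 3024) -> (4, 15120) -> (3, 60480) -> (2, 181440) -> (1, 362880) -> return 362880

Answer: 362880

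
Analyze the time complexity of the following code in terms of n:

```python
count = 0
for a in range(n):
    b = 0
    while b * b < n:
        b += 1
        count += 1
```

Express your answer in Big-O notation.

Each loop level contributes: n × √n. Multiplying the contributions gives O(n√n).

Answer: O(n√n)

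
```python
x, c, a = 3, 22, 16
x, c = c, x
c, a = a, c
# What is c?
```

Trace:
`x, c, a = 3, 22, 16` → x = 3; c = 22; a = 16
`x, c = c, x` → x = 22; c = 3
`c, a = a, c` → c = 16; a = 3
So c = 16

Answer: 16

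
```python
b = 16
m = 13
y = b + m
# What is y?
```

Trace:
`b = 16` → b = 16
`m = 13` → m = 13
`y = b + m` → y = 29
So y = 29

Answer: 29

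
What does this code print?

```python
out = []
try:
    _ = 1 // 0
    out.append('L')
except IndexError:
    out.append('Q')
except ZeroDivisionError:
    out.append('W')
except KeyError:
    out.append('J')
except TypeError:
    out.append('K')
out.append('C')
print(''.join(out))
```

Execution trace: 'W' (except ZeroDivisionError) → 'C' (after the try/except). Output: WC

Answer: WC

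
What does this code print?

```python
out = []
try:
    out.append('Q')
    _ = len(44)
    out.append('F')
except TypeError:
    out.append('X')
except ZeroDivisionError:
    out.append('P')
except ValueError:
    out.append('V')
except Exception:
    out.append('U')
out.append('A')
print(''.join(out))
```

Execution trace: 'Q' (try body) → 'X' (except TypeError) → 'A' (after the try/except). Output: QXA

Answer: QXA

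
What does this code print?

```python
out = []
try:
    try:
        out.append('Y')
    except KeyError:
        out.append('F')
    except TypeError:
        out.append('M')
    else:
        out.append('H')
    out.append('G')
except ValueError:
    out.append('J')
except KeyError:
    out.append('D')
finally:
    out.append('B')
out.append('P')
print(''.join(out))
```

Execution trace: 'Y' (inner try body, no exception) → 'H' (inner else) → 'G' (try body, no exception) → 'B' (finally) → 'P' (after the try/except). Output: YHGBP

Answer: YHGBP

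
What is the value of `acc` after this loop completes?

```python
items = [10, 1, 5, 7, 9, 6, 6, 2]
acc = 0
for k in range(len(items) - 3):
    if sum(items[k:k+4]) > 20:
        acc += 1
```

Count windows with sum > 20
`acc` takes the values: 0 → 1 → 2 → 3 → 4 → 5

Answer: 5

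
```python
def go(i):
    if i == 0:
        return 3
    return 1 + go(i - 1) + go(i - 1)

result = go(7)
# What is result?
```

go(i) = 1 + 2·go(i-1), go(0)=3. Closed form: (3+1)·2^7 - 1 = 511.

Answer: 511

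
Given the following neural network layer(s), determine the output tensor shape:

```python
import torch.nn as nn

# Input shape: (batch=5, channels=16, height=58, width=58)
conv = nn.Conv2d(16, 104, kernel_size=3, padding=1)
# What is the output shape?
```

Input: (5, 16, 58, 58) -> Output: (5, 104, 58, 58)

Answer: (5, 104, 58, 58)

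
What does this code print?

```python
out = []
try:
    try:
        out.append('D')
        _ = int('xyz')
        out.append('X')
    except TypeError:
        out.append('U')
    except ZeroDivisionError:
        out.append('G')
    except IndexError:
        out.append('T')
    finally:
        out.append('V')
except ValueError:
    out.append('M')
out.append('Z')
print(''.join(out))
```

Execution trace: 'D' (try body) → 'V' (finally) → 'M' (outer except ValueError) → 'Z' (after the try/except). Output: DVMZ

Answer: DVMZ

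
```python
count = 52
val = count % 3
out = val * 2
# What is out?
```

Trace:
`count = 52` → count = 52
`val = count % 3` → val = 1
`out = val * 2` → out = 2
So out = 2

Answer: 2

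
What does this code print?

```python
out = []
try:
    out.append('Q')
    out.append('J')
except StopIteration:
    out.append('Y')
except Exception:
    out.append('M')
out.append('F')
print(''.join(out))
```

Execution trace: 'Q' (try body) → 'J' (try body, no exception) → 'F' (after the try/except). Output: QJF

Answer: QJF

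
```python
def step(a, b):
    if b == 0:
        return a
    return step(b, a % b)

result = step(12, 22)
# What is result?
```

step(12, 22) -> step(22, 12) -> step(12, 10) -> step(10, 2) -> step(2, 0) -> 2

Answer: 2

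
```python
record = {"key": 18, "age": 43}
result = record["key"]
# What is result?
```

Trace:
`record = {"key": 18, "age": 43}` → record = {'key': 18, 'age': 43}
`result = record["key"]` → result = 18
So result = 18

Answer: 18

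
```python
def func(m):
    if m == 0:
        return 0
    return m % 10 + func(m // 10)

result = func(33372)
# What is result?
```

Sum of digits of 33372: 2 + 7 + 3 + 3 + 3 = 18

Answer: 18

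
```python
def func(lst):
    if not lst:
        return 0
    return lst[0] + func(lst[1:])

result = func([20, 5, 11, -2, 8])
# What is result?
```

20 + 5 + 11 + (-2) + 8 + 0 = 42

Answer: 42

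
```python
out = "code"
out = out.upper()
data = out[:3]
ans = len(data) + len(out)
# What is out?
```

Trace:
`out = "code"` → out = 'code'
`out = out.upper()` → out = 'CODE'
`data = out[:3]` → data = 'COD'
`ans = len(data) + len(out)` → ans = 7
So out = 'CODE'

Answer: 'CODE'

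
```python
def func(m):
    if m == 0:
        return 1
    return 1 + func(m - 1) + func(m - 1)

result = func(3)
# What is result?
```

func(m) = 1 + 2·func(m-1), func(0)=1. Closed form: (1+1)·2^3 - 1 = 15.

Answer: 15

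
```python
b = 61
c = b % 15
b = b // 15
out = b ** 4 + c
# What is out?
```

Trace:
`b = 61` → b = 61
`c = b % 15` → c = 1
`b = b // 15` → b = 4
`out = b ** 4 + c` → out = 257
So out = 257

Answer: 257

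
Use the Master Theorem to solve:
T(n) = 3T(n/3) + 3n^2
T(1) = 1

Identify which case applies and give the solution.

a=3, b=3, f(n)=3n^2. log_3(3) = 1. Since c=2 > 1 and the regularity condition holds (3(n/3)^2 = (3/3^2)n^2 with 3/3^2 < 1), Case 3 applies: T(n) = Θ(f(n)) = O(n^2).

Answer: O(n^2) - Case 3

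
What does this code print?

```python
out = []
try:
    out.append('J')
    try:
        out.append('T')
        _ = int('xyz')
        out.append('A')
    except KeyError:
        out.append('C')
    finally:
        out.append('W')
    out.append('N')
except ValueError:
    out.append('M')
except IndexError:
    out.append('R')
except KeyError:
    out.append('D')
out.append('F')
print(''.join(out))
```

Execution trace: 'J' (try body) → 'T' (inner try body) → 'W' (inner finally) → 'M' (except ValueError) → 'F' (after the try/except). Output: JTWMF

Answer: JTWMF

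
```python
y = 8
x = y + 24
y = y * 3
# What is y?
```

Trace:
`y = 8` → y = 8
`x = y + 24` → x = 32
`y = y * 3` → y = 24
So y = 24

Answer: 24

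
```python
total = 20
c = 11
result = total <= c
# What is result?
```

Trace:
`total = 20` → total = 20
`c = 11` → c = 11
`result = total <= c` → result = False
So result = False

Answer: False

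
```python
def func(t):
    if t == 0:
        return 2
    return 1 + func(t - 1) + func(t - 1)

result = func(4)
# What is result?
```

func(t) = 1 + 2·func(t-1), func(0)=2. Closed form: (2+1)·2^4 - 1 = 47.

Answer: 47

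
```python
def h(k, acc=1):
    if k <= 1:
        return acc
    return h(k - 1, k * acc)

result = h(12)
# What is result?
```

Accumulator trace (n, acc): (12, 1) -> (11, 12) -> (10, 132) -> (9, 1320) -> (8, 11880) -> (7, 95040) -> (6, 665280) -> (5, 3991680) -> (4, 19958400) -> (3, 79833600) -> (2, 239500800) -> (1, 479001600) -> return 479001600

Answer: 479001600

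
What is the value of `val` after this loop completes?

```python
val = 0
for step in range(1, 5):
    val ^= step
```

XOR of 1 to 4
`val` takes the values: 0 → 1 → 3 → 0 → 4

Answer: 4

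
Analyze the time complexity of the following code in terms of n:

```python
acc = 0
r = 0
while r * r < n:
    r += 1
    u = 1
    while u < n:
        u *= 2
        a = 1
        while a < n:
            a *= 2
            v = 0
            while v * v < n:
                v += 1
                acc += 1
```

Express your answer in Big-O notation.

Each loop level contributes: √n × log n × log n × √n. Multiplying the contributions gives O(n log² n).

Answer: O(n log² n)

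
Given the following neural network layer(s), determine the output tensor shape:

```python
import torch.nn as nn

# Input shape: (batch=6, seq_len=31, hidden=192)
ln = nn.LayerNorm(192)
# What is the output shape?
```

Input: (6, 31, 192) -> Output: (6, 31, 192)

Answer: (6, 31, 192)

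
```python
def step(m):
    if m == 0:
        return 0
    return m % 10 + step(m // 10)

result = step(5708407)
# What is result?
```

Sum of digits of 5708407: 7 + 0 + 4 + 8 + 0 + 7 + 5 = 31

Answer: 31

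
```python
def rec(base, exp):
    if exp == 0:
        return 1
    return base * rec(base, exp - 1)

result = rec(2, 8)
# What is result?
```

rec(2, 8) = 2 * 2 * 2 * 2 * 2 * 2 * 2 * 2 = 256

Answer: 256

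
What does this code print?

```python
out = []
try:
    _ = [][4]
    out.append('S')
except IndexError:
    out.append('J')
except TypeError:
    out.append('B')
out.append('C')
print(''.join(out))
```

Execution trace: 'J' (except IndexError) → 'C' (after the try/except). Output: JC

Answer: JC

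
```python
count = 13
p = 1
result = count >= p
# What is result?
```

Trace:
`count = 13` → count = 13
`p = 1` → p = 1
`result = count >= p` → result = True
So result = True

Answer: True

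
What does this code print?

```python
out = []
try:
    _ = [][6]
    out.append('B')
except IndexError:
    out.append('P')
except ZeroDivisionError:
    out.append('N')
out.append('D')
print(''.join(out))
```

Execution trace: 'P' (except IndexError) → 'D' (after the try/except). Output: PD

Answer: PD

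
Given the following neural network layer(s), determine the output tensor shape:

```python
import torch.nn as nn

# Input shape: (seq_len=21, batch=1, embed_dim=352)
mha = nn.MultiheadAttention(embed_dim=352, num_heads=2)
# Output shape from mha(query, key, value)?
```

Input: (21, 1, 352) -> Output: (21, 1, 352)

Answer: (21, 1, 352)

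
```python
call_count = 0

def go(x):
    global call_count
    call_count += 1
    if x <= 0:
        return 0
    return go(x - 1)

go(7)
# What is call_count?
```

Linear recursion stepping by 1: 8 calls from x=7 down to ≤0.

Answer: 8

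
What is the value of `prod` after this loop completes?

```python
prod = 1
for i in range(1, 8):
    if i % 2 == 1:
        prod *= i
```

Product of odd numbers 1 to 7
`prod` takes the values: 1 → 3 → 15 → 105

Answer: 105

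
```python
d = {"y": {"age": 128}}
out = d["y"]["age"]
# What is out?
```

Trace:
`d = {"y": {"age": 128}}` → d = {'y': {'age': 128}}
`out = d["y"]["age"]` → out = 128
So out = 128

Answer: 128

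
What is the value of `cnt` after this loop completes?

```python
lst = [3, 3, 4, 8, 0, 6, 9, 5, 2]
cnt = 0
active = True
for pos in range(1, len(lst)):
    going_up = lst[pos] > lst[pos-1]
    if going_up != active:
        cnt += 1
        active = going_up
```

Count direction changes in [3, 3, 4, 8, 0, 6, 9, 5, 2]
`cnt` takes the values: 0 → 1 → 2 → 3 → 4 → 5

Answer: 5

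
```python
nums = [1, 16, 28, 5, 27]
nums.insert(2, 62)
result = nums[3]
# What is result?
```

Trace:
`nums = [1, 16, 28, 5, 27]` → nums = [1, 16, 28, 5, 27]
`nums.insert(2, 62)` → nums = [1, 16, 62, 28, 5, 27]
`result = nums[3]` → result = 28
So result = 28

Answer: 28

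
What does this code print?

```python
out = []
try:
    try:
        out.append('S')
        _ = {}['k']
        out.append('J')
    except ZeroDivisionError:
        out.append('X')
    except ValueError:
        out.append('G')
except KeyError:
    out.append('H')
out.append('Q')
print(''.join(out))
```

Execution trace: 'S' (try body) → 'H' (outer except KeyError) → 'Q' (after the try/except). Output: SHQ

Answer: SHQ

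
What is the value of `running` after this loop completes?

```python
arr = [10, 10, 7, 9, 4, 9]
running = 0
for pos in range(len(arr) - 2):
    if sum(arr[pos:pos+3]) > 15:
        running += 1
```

Count windows with sum > 15
`running` takes the values: 0 → 1 → 2 → 3 → 4

Answer: 4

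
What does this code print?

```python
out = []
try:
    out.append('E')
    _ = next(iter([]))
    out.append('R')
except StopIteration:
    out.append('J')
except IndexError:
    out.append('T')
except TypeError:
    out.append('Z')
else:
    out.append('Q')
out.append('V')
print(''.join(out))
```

Execution trace: 'E' (try body) → 'J' (except StopIteration) → 'V' (after the try/except). Output: EJV

Answer: EJV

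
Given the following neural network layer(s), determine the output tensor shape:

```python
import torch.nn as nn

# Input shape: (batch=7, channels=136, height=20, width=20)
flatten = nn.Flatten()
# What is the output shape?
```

Input: (7, 136, 20, 20) -> Output: (7, 54400)

Answer: (7, 54400)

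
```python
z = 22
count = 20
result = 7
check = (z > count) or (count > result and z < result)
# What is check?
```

Trace:
`z = 22` → z = 22
`count = 20` → count = 20
`result = 7` → result = 7
`check = (z > count) or (count > result and z < result)` → check = True
So check = True

Answer: True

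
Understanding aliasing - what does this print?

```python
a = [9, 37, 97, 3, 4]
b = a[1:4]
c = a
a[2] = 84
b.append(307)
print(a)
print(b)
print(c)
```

Key concept: slice vs alias.
Step by step:
`a = [9, 37, 97, 3, 4]` → a = [9, 37, 97, 3, 4]
`b = a[1:4]` → b = [37, 97, 3]
`c = a` → c = [9, 37, 97, 3, 4] (same object as a)
`a[2] = 84` → a = [9, 37, 84, 3, 4] (same object as c); c = [9, 37, 84, 3, 4] (same object as a)
`b.append(307)` → b = [37, 97, 3, 307]
`print(a)` → prints [9, 37, 84, 3, 4]
`print(b)` → prints [37, 97, 3, 307]
`print(c)` → prints [9, 37, 84, 3, 4]

Answer:
[9, 37, 84, 3, 4]
[37, 97, 3, 307]
[9, 37, 84, 3, 4]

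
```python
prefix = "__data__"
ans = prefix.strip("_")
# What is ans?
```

Trace:
`prefix = "__data__"` → prefix = '__data__'
`ans = prefix.strip("_")` → ans = 'data'
So ans = 'data'

Answer: 'data'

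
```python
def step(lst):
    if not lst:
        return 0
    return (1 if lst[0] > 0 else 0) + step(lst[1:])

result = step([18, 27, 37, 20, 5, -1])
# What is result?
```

Count of positive elements in [18, 27, 37, 20, 5, -1] = 5

Answer: 5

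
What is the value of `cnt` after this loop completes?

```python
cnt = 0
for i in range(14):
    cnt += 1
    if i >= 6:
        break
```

Loop breaks when i reaches 6, cnt is 7
`cnt` takes the values: 0 → 1 → 2 → 3 → 4 → 5 → 6 → 7

Answer: 7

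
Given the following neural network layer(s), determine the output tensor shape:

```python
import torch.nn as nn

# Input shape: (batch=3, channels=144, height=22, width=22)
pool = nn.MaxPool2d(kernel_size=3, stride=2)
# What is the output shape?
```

Input: (3, 144, 22, 22) -> Output: (3, 144, 10, 10)

Answer: (3, 144, 10, 10)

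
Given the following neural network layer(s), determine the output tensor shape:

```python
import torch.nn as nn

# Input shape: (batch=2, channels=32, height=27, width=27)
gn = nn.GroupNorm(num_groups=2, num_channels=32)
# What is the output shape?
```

Input: (2, 32, 27, 27) -> Output: (2, 32, 27, 27)

Answer: (2, 32, 27, 27)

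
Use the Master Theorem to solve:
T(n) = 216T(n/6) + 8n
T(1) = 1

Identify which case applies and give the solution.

a=216, b=6, f(n)=8n. log_6(216) = 3. Since c=1 < 3, Case 1 applies: T(n) = Θ(n^log_b(a)) = O(n^3).

Answer: O(n^3) - Case 1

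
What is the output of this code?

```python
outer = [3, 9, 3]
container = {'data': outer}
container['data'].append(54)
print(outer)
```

Key concept: dict holds reference to list.
Step by step:
`outer = [3, 9, 3]` → outer = [3, 9, 3]
`container = {'data': outer}` → container = {'data': [3, 9, 3]}
`container['data'].append(54)` → outer = [3, 9, 3, 54]; container = {'data': [3, 9, 3, 54]}
`print(outer)` → prints [3, 9, 3, 54]

Answer: [3, 9, 3, 54]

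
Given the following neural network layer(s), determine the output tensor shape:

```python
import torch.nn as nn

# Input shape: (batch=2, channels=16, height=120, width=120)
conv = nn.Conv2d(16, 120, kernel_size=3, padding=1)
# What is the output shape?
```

Input: (2, 16, 120, 120) -> Output: (2, 120, 120, 120)

Answer: (2, 120, 120, 120)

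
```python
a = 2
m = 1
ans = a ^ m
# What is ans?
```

Trace:
`a = 2` → a = 2
`m = 1` → m = 1
`ans = a ^ m` → ans = 3
So ans = 3

Answer: 3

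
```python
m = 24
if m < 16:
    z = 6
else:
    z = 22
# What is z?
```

Trace:
`m = 24` → m = 24
`if m < 16: ...` → m < 16 is False, take else branch → z = 22
So z = 22

Answer: 22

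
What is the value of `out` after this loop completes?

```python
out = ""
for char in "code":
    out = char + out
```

Reverse 'code'
`out` takes the values: "" → "c" → "oc" → "doc" → "edoc"

Answer: "edoc"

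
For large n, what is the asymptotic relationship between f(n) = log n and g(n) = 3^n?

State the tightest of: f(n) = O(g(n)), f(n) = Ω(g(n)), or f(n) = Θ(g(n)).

log n vs 3^n: f(n) = O(g(n)) but not Ω(g(n)) — 3^n grows strictly faster than log n.

Answer: f(n) = O(g(n)) but not Ω(g(n)) — 3^n grows strictly faster than log n.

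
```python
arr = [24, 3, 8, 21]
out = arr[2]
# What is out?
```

Trace:
`arr = [24, 3, 8, 21]` → arr = [24, 3, 8, 21]
`out = arr[2]` → out = 8
So out = 8

Answer: 8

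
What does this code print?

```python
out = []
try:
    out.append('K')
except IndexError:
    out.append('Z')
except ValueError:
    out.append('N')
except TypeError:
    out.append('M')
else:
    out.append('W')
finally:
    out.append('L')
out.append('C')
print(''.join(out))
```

Execution trace: 'K' (try body, no exception) → 'W' (else) → 'L' (finally) → 'C' (after the try/except). Output: KWLC

Answer: KWLC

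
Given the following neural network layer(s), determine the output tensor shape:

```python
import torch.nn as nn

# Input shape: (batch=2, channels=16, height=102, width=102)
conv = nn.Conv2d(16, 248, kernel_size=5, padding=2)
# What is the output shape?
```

Input: (2, 16, 102, 102) -> Output: (2, 248, 102, 102)

Answer: (2, 248, 102, 102)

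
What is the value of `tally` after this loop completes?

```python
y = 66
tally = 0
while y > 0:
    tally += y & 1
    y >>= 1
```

Count set bits in 66 (binary: 0b1000010)
`tally` takes the values: 0 → 1 → 2

Answer: 2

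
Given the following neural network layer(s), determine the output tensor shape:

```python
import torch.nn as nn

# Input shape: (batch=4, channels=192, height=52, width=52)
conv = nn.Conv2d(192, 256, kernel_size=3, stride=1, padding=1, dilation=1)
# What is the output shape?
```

Input: (4, 192, 52, 52) -> Output: (4, 256, 52, 52)

Answer: (4, 256, 52, 52)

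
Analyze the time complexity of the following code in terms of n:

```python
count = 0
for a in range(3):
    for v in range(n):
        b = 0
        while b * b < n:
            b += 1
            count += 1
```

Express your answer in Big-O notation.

Each loop level contributes: 1 × n × √n. Multiplying the contributions gives O(n√n).

Answer: O(n√n)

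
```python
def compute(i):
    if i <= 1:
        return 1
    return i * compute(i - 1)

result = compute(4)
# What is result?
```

compute(4) = 4 * 3 * 2 * 1 = 24

Answer: 24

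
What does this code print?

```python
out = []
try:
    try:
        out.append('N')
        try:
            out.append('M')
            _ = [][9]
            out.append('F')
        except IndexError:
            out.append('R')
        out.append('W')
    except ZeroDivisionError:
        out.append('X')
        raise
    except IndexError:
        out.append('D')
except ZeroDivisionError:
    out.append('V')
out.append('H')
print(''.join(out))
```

Execution trace: 'N' (try body) → 'M' (inner try body) → 'R' (inner except IndexError) → 'W' (try body, no exception) → 'H' (after the try/except). Output: NMRWH

Answer: NMRWH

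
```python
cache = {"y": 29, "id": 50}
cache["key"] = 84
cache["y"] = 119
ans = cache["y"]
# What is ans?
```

Trace:
`cache = {"y": 29, "id": 50}` → cache = {'y': 29, 'id': 50}
`cache["key"] = 84` → cache = {'y': 29, 'id': 50, 'key': 84}
`cache["y"] = 119` → cache = {'y': 119, 'id': 50, 'key': 84}
`ans = cache["y"]` → ans = 119
So ans = 119

Answer: 119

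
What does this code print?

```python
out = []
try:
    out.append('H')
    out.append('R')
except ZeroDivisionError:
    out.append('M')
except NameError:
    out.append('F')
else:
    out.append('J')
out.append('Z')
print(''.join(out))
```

Execution trace: 'H' (try body) → 'R' (try body, no exception) → 'J' (else) → 'Z' (after the try/except). Output: HRJZ

Answer: HRJZ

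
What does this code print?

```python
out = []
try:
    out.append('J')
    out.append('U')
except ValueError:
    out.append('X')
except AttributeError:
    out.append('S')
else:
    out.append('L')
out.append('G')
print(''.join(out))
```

Execution trace: 'J' (try body) → 'U' (try body, no exception) → 'L' (else) → 'G' (after the try/except). Output: JULG

Answer: JULG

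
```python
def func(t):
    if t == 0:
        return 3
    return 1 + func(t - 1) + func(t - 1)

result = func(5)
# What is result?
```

func(t) = 1 + 2·func(t-1), func(0)=3. Closed form: (3+1)·2^5 - 1 = 127.

Answer: 127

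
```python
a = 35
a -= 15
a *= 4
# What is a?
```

Trace:
`a = 35` → a = 35
`a -= 15` → a = 20
`a *= 4` → a = 80
So a = 80

Answer: 80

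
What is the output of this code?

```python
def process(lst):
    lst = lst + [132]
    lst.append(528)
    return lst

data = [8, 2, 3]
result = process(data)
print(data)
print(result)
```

Key concept: rebinding parameter vs mutation.
Step by step:
`data = [8, 2, 3]` → data = [8, 2, 3]
`result = process(data)` → result = [8, 2, 3, 132, 528]
`print(data)` → prints [8, 2, 3]
`print(result)` → prints [8, 2, 3, 132, 528]

Answer:
[8, 2, 3]
[8, 2, 3, 132, 528]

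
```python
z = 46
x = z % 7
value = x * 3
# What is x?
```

Trace:
`z = 46` → z = 46
`x = z % 7` → x = 4
`value = x * 3` → value = 12
So x = 4

Answer: 4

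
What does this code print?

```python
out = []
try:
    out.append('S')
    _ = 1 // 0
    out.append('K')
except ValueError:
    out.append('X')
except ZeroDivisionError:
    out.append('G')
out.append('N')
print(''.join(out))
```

Execution trace: 'S' (try body) → 'G' (except ZeroDivisionError) → 'N' (after the try/except). Output: SGN

Answer: SGN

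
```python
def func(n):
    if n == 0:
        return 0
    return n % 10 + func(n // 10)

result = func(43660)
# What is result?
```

Sum of digits of 43660: 0 + 6 + 6 + 3 + 4 = 19

Answer: 19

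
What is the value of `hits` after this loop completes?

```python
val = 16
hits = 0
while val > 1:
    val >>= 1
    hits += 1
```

Count right shifts until 1
`hits` takes the values: 0 → 1 → 2 → 3 → 4

Answer: 4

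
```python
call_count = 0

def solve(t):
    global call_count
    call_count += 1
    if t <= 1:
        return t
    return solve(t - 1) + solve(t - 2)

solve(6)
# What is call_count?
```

Calls(t) = 1 + Calls(t-1) + Calls(t-2); Calls(0)=Calls(1)=1. For t=6 this gives 25.

Answer: 25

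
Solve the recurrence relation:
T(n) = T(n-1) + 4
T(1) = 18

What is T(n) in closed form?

Unrolling: T(n) = T(1) + 4·(n-1) = 18 + 4(n-1) = 4n + 14.

Answer: T(n) = 4n + 14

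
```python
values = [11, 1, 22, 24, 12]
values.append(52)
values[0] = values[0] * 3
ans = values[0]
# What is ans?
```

Trace:
`values = [11, 1, 22, 24, 12]` → values = [11, 1, 22, 24, 12]
`values.append(52)` → values = [11, 1, 22, 24, 12, 52]
`values[0] = values[0] * 3` → values = [33, 1, 22, 24, 12, 52]
`ans = values[0]` → ans = 33
So ans = 33

Answer: 33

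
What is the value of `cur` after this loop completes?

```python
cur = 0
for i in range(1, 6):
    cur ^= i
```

XOR of 1 to 5
`cur` takes the values: 0 → 1 → 3 → 0 → 4 → 1

Answer: 1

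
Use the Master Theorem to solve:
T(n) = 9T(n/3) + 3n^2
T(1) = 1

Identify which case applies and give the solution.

a=9, b=3, f(n)=3n^2. log_3(9) = 2. Since c=2 = 2, Case 2 applies: T(n) = Θ(n^log_b(a) · log n) = O(n^2 log n).

Answer: O(n^2 log n) - Case 2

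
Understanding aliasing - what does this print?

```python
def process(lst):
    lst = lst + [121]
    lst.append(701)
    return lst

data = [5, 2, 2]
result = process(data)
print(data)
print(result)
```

Key concept: rebinding parameter vs mutation.
Step by step:
`data = [5, 2, 2]` → data = [5, 2, 2]
`result = process(data)` → result = [5, 2, 2, 121, 701]
`print(data)` → prints [5, 2, 2]
`print(result)` → prints [5, 2, 2, 121, 701]

Answer:
[5, 2, 2]
[5, 2, 2, 121, 701]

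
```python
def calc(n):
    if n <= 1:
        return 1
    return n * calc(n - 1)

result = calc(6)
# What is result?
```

calc(6) = 6 * 5 * 4 * 3 * 2 * 1 = 720

Answer: 720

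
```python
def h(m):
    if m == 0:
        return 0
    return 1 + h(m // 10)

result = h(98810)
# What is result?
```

Count of digits of 98810: 5

Answer: 5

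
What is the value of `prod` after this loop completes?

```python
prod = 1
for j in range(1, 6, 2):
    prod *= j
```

Product of 1, 3, 5, ... up to 5
`prod` takes the values: 1 → 3 → 15

Answer: 15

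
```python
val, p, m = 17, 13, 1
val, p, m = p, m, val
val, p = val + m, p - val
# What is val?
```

Trace:
`val, p, m = 17, 13, 1` → val = 17; p = 13; m = 1
`val, p, m = p, m, val` → val = 13; p = 1; m = 17
`val, p = val + m, p - val` → val = 30; p = -12
So val = 30

Answer: 30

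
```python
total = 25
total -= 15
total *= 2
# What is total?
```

Trace:
`total = 25` → total = 25
`total -= 15` → total = 10
`total *= 2` → total = 20
So total = 20

Answer: 20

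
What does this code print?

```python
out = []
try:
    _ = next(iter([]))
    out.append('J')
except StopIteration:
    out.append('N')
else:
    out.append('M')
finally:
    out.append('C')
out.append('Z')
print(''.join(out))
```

Execution trace: 'N' (except StopIteration) → 'C' (finally) → 'Z' (after the try/except). Output: NCZ

Answer: NCZ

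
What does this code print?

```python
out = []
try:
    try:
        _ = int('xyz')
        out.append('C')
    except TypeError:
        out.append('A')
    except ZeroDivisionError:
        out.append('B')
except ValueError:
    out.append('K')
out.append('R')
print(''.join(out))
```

Execution trace: 'K' (outer except ValueError) → 'R' (after the try/except). Output: KR

Answer: KR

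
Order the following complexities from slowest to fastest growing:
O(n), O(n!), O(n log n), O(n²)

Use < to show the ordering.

Ordered by growth rate: O(n) < O(n log n) < O(n²) < O(n!)

Answer: O(n) < O(n log n) < O(n²) < O(n!)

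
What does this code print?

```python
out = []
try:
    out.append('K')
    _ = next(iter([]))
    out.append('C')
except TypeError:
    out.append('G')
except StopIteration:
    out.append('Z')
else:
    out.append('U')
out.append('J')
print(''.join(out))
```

Execution trace: 'K' (try body) → 'Z' (except StopIteration) → 'J' (after the try/except). Output: KZJ

Answer: KZJ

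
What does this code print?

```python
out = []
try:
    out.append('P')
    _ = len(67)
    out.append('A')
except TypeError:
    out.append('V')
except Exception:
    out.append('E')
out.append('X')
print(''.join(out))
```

Execution trace: 'P' (try body) → 'V' (except TypeError) → 'X' (after the try/except). Output: PVX

Answer: PVX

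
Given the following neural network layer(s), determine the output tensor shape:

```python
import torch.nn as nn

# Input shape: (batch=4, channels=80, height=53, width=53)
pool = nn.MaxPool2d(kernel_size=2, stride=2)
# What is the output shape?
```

Input: (4, 80, 53, 53) -> Output: (4, 80, 26, 26)

Answer: (4, 80, 26, 26)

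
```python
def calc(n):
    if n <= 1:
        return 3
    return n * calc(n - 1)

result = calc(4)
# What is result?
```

calc(4) = 4 * 3 * 2 * 3 = 72

Answer: 72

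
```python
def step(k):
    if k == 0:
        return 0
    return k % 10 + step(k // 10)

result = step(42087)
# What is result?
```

Sum of digits of 42087: 7 + 8 + 0 + 2 + 4 = 21

Answer: 21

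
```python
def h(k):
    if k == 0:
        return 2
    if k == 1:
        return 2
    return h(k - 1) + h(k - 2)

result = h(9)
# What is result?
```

Build up from base cases: h(0)=2, h(1)=2, h(2)=4, h(3)=6, h(4)=10, h(5)=16, h(6)=26, ..., h(9)=110

Answer: 110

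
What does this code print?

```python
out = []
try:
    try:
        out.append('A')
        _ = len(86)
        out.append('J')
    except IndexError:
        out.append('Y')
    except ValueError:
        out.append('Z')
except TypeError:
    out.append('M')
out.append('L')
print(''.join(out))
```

Execution trace: 'A' (try body) → 'M' (outer except TypeError) → 'L' (after the try/except). Output: AML

Answer: AML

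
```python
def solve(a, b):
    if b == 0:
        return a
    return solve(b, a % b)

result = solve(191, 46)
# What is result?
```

solve(191, 46) -> solve(46, 7) -> solve(7, 4) -> solve(4, 3) -> solve(3, 1) -> solve(1, 0) -> 1

Answer: 1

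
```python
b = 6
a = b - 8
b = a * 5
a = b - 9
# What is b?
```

Trace:
`b = 6` → b = 6
`a = b - 8` → a = -2
`b = a * 5` → b = -10
`a = b - 9` → a = -19
So b = -10

Answer: -10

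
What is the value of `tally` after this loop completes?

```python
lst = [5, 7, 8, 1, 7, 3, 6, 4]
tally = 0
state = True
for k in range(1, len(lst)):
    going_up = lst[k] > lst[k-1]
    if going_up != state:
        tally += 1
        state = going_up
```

Count direction changes in [5, 7, 8, 1, 7, 3, 6, 4]
`tally` takes the values: 0 → 1 → 2 → 3 → 4 → 5

Answer: 5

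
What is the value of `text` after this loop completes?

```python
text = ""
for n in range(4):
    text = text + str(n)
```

Concatenate digits 0 to 3
`text` takes the values: "" → "0" → "01" → "012" → "0123"

Answer: "0123"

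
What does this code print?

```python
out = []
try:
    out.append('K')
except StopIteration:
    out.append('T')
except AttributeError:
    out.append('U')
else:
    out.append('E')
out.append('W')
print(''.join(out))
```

Execution trace: 'K' (try body, no exception) → 'E' (else) → 'W' (after the try/except). Output: KEW

Answer: KEW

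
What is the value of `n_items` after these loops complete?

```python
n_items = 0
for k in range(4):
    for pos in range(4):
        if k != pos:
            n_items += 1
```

4² - 4 (exclude diagonal)
`n_items` takes the values: 0 → 1 → 2 → 3 → 4 → 5 → 6 → 7 → 8 → 9 → 10 → 11 → 12

Answer: 12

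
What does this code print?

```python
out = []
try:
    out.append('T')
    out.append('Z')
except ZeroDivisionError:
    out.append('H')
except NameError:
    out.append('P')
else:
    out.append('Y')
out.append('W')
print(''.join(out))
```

Execution trace: 'T' (try body) → 'Z' (try body, no exception) → 'Y' (else) → 'W' (after the try/except). Output: TZYW

Answer: TZYW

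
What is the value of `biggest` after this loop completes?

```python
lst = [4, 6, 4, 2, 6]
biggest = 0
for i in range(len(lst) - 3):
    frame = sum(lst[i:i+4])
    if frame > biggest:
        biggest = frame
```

Max sum of 4-element window in [4, 6, 4, 2, 6]
`biggest` takes the values: 0 → 16 → 18

Answer: 18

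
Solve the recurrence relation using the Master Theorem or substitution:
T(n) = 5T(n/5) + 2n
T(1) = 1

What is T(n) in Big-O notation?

By Master Theorem: a=5, b=5, f(n)=2n. Since log_5(5) = 1 and f(n) = Θ(n^1), Case 2 applies. T(n) = O(n log n).

Answer: O(n log n)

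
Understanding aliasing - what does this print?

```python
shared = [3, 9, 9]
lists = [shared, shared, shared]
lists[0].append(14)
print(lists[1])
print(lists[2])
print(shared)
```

Key concept: list of same reference.
Step by step:
`shared = [3, 9, 9]` → shared = [3, 9, 9]
`lists = [shared, shared, shared]` → lists = [[3, 9, 9], [3, 9, 9], [3, 9, 9]]
`lists[0].append(14)` → shared = [3, 9, 9, 14]; lists = [[3, 9, 9, 14], [3, 9, 9, 14], [3, 9, 9, 14]]
`print(lists[1])` → prints [3, 9, 9, 14]
`print(lists[2])` → prints [3, 9, 9, 14]
`print(shared)` → prints [3, 9, 9, 14]

Answer:
[3, 9, 9, 14]
[3, 9, 9, 14]
[3, 9, 9, 14]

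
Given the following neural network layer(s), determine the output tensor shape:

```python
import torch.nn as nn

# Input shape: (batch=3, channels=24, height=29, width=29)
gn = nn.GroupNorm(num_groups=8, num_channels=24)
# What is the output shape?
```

Input: (3, 24, 29, 29) -> Output: (3, 24, 29, 29)

Answer: (3, 24, 29, 29)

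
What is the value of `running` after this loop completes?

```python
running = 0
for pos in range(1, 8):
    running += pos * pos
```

Sum of squares 1² to 7² = 140
`running` takes the values: 0 → 1 → 5 → 14 → 30 → 55 → 91 → 140

Answer: 140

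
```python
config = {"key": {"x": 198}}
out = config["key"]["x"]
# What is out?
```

Trace:
`config = {"key": {"x": 198}}` → config = {'key': {'x': 198}}
`out = config["key"]["x"]` → out = 198
So out = 198

Answer: 198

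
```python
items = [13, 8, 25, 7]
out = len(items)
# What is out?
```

Trace:
`items = [13, 8, 25, 7]` → items = [13, 8, 25, 7]
`out = len(items)` → out = 4
So out = 4

Answer: 4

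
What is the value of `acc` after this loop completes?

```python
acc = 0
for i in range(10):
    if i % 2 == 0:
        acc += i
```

Sum of even numbers 0 to 9
`acc` takes the values: 0 → 2 → 6 → 12 → 20

Answer: 20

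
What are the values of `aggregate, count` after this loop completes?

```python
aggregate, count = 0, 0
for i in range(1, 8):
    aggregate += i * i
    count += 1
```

Sum of squares and count
`aggregate, count` takes the values: (0, 0) → (1, 0) → (1, 1) → (5, 1) → (5, 2) → (14, 2) → (14, 3) → (30, 3) → (30, 4) → (55, 4) → (55, 5) → (91, 5) → (91, 6) → (140, 6) → (140, 7)

Answer: 140, 7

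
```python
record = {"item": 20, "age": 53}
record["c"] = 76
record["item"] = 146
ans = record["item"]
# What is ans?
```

Trace:
`record = {"item": 20, "age": 53}` → record = {'item': 20, 'age': 53}
`record["c"] = 76` → record = {'item': 20, 'age': 53, 'c': 76}
`record["item"] = 146` → record = {'item': 146, 'age': 53, 'c': 76}
`ans = record["item"]` → ans = 146
So ans = 146

Answer: 146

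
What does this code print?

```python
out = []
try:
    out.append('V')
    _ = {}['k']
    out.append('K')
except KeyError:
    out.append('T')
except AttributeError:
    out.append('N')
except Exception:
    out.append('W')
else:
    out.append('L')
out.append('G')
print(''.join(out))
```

Execution trace: 'V' (try body) → 'T' (except KeyError) → 'G' (after the try/except). Output: VTG

Answer: VTG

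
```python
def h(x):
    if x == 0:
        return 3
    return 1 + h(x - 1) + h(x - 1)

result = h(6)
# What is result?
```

h(x) = 1 + 2·h(x-1), h(0)=3. Closed form: (3+1)·2^6 - 1 = 255.

Answer: 255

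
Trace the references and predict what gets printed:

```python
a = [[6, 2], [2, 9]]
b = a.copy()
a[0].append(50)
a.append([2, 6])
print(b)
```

Key concept: shallow copy with nested lists.
Step by step:
`a = [[6, 2], [2, 9]]` → a = [[6, 2], [2, 9]]
`b = a.copy()` → b = [[6, 2], [2, 9]]
`a[0].append(50)` → a = [[6, 2, 50], [2, 9]]; b = [[6, 2, 50], [2, 9]]
`a.append([2, 6])` → a = [[6, 2, 50], [2, 9], [2, 6]]
`print(b)` → prints [[6, 2, 50], [2, 9]]

Answer: [[6, 2, 50], [2, 9]]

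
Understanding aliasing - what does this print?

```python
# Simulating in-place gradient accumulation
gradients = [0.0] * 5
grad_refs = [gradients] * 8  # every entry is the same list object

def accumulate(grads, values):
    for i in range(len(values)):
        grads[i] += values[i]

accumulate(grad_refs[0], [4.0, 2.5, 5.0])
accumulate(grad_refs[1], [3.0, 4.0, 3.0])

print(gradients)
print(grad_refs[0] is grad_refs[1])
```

Key concept: gradient accumulation aliasing.
Step by step:
`gradients = [0.0] * 5` → gradients = [0.0, 0.0, 0.0, 0.0, 0.0]
`grad_refs = [gradients] * 8` → grad_refs = [[0.0, 0.0, 0.0, 0.0, 0.0], [0.0, 0.0, 0.0, 0.0, 0.0], [0.0, 0.0, 0.0, 0.0, 0.0], [0.0, 0.0, 0.0, 0.0, 0.0], [0.0, 0.0, 0.0, 0.0, 0.0], [0.0, 0.0, 0.0, 0.0, 0.0], [0.0, 0.0, 0.0, 0.0, 0.0], [0.0, 0.0, 0.0, 0.0, 0.0]]
`accumulate(grad_refs[0], [4.0, 2.5, 5.0])` → gradients = [4.0, 2.5, 5.0, 0.0, 0.0]; grad_refs = [[4.0, 2.5, 5.0, 0.0, 0.0], [4.0, 2.5, 5.0, 0.0, 0.0], [4.0, 2.5, 5.0, 0.0, 0.0], [4.0, 2.5, 5.0, 0.0, 0.0], [4.0, 2.5, 5.0, 0.0, 0.0], [4.0, 2.5, 5.0, 0.0, 0.0], [4.0, 2.5, 5.0, 0.0, 0.0], [4.0, 2.5, 5.0, 0.0, 0.0]]
`accumulate(grad_refs[1], [3.0, 4.0, 3.0])` → gradients = [7.0, 6.5, 8.0, 0.0, 0.0]; grad_refs = [[7.0, 6.5, 8.0, 0.0, 0.0], [7.0, 6.5, 8.0, 0.0, 0.0], [7.0, 6.5, 8.0, 0.0, 0.0], [7.0, 6.5, 8.0, 0.0, 0.0], [7.0, 6.5, 8.0, 0.0, 0.0], [7.0, 6.5, 8.0, 0.0, 0.0], [7.0, 6.5, 8.0, 0.0, 0.0], [7.0, 6.5, 8.0, 0.0, 0.0]]
`print(gradients)` → prints [7.0, 6.5, 8.0, 0.0, 0.0]
`print(grad_refs[0] is grad_refs[1])` → prints True

Answer:
[7.0, 6.5, 8.0, 0.0, 0.0]
True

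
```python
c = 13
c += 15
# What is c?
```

Trace:
`c = 13` → c = 13
`c += 15` → c = 28
So c = 28

Answer: 28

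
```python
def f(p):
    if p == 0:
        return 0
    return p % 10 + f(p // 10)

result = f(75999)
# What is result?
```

Sum of digits of 75999: 9 + 9 + 9 + 5 + 7 = 39

Answer: 39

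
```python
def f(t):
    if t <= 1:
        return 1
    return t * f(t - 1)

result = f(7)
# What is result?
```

f(7) = 7 * 6 * 5 * 4 * 3 * 2 * 1 = 5040

Answer: 5040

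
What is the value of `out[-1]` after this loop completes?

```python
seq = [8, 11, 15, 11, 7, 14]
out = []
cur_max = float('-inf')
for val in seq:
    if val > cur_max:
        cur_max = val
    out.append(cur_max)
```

Running max ends at 15
`out` takes the values: [] → [8] → [8, 11] → [8, 11, 15] → [8, 11, 15, 15] → [8, 11, 15, 15, 15] → [8, 11, 15, 15, 15, 15]
So `out[-1]` = 15

Answer: 15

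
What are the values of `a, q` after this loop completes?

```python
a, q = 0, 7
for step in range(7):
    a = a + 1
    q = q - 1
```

a goes 0→7, q goes 7→0
`a, q` takes the values: (0, 7) → (1, 7) → (1, 6) → (2, 6) → (2, 5) → (3, 5) → (3, 4) → (4, 4) → (4, 3) → (5, 3) → (5, 2) → (6, 2) → (6, 1) → (7, 1) → (7, 0)

Answer: 7, 0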